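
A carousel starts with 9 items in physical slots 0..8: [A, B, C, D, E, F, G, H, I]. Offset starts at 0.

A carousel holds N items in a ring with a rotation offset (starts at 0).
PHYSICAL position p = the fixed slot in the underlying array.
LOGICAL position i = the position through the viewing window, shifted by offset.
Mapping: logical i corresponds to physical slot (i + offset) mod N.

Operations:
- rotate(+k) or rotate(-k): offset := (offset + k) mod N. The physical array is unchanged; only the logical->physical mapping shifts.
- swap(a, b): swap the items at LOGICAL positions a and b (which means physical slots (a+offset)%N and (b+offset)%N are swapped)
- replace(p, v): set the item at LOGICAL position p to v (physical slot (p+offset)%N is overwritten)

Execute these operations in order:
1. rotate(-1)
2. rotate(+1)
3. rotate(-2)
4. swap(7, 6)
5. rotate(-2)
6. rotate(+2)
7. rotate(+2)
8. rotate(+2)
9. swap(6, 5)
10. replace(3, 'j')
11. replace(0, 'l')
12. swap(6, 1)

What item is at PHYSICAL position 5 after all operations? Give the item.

Answer: j

Derivation:
After op 1 (rotate(-1)): offset=8, physical=[A,B,C,D,E,F,G,H,I], logical=[I,A,B,C,D,E,F,G,H]
After op 2 (rotate(+1)): offset=0, physical=[A,B,C,D,E,F,G,H,I], logical=[A,B,C,D,E,F,G,H,I]
After op 3 (rotate(-2)): offset=7, physical=[A,B,C,D,E,F,G,H,I], logical=[H,I,A,B,C,D,E,F,G]
After op 4 (swap(7, 6)): offset=7, physical=[A,B,C,D,F,E,G,H,I], logical=[H,I,A,B,C,D,F,E,G]
After op 5 (rotate(-2)): offset=5, physical=[A,B,C,D,F,E,G,H,I], logical=[E,G,H,I,A,B,C,D,F]
After op 6 (rotate(+2)): offset=7, physical=[A,B,C,D,F,E,G,H,I], logical=[H,I,A,B,C,D,F,E,G]
After op 7 (rotate(+2)): offset=0, physical=[A,B,C,D,F,E,G,H,I], logical=[A,B,C,D,F,E,G,H,I]
After op 8 (rotate(+2)): offset=2, physical=[A,B,C,D,F,E,G,H,I], logical=[C,D,F,E,G,H,I,A,B]
After op 9 (swap(6, 5)): offset=2, physical=[A,B,C,D,F,E,G,I,H], logical=[C,D,F,E,G,I,H,A,B]
After op 10 (replace(3, 'j')): offset=2, physical=[A,B,C,D,F,j,G,I,H], logical=[C,D,F,j,G,I,H,A,B]
After op 11 (replace(0, 'l')): offset=2, physical=[A,B,l,D,F,j,G,I,H], logical=[l,D,F,j,G,I,H,A,B]
After op 12 (swap(6, 1)): offset=2, physical=[A,B,l,H,F,j,G,I,D], logical=[l,H,F,j,G,I,D,A,B]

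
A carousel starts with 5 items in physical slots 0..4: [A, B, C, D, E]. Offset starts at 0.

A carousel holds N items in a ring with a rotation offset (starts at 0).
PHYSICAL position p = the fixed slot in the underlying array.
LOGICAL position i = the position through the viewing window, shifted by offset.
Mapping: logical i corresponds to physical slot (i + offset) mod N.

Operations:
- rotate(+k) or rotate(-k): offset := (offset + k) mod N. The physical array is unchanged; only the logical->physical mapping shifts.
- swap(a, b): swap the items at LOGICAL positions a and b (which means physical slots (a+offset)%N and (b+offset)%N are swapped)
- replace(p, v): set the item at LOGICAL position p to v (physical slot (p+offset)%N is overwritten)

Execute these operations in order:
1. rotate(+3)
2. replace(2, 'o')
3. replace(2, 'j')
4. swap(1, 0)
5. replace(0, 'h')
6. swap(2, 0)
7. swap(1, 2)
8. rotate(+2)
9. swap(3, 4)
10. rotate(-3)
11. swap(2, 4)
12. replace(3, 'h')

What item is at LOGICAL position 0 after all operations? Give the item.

Answer: C

Derivation:
After op 1 (rotate(+3)): offset=3, physical=[A,B,C,D,E], logical=[D,E,A,B,C]
After op 2 (replace(2, 'o')): offset=3, physical=[o,B,C,D,E], logical=[D,E,o,B,C]
After op 3 (replace(2, 'j')): offset=3, physical=[j,B,C,D,E], logical=[D,E,j,B,C]
After op 4 (swap(1, 0)): offset=3, physical=[j,B,C,E,D], logical=[E,D,j,B,C]
After op 5 (replace(0, 'h')): offset=3, physical=[j,B,C,h,D], logical=[h,D,j,B,C]
After op 6 (swap(2, 0)): offset=3, physical=[h,B,C,j,D], logical=[j,D,h,B,C]
After op 7 (swap(1, 2)): offset=3, physical=[D,B,C,j,h], logical=[j,h,D,B,C]
After op 8 (rotate(+2)): offset=0, physical=[D,B,C,j,h], logical=[D,B,C,j,h]
After op 9 (swap(3, 4)): offset=0, physical=[D,B,C,h,j], logical=[D,B,C,h,j]
After op 10 (rotate(-3)): offset=2, physical=[D,B,C,h,j], logical=[C,h,j,D,B]
After op 11 (swap(2, 4)): offset=2, physical=[D,j,C,h,B], logical=[C,h,B,D,j]
After op 12 (replace(3, 'h')): offset=2, physical=[h,j,C,h,B], logical=[C,h,B,h,j]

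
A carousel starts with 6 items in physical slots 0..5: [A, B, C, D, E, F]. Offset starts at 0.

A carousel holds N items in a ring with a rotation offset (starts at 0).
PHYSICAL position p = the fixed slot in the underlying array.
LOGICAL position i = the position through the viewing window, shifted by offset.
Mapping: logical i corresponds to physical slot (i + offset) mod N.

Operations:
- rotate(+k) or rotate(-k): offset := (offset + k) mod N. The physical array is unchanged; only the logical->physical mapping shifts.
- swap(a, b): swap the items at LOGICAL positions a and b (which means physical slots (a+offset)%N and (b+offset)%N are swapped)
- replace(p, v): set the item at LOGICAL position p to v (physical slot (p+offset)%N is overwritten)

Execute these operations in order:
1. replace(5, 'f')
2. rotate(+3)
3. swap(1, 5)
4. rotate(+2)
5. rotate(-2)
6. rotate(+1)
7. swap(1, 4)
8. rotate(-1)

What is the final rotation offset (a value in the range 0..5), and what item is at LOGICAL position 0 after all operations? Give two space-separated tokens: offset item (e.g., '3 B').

Answer: 3 D

Derivation:
After op 1 (replace(5, 'f')): offset=0, physical=[A,B,C,D,E,f], logical=[A,B,C,D,E,f]
After op 2 (rotate(+3)): offset=3, physical=[A,B,C,D,E,f], logical=[D,E,f,A,B,C]
After op 3 (swap(1, 5)): offset=3, physical=[A,B,E,D,C,f], logical=[D,C,f,A,B,E]
After op 4 (rotate(+2)): offset=5, physical=[A,B,E,D,C,f], logical=[f,A,B,E,D,C]
After op 5 (rotate(-2)): offset=3, physical=[A,B,E,D,C,f], logical=[D,C,f,A,B,E]
After op 6 (rotate(+1)): offset=4, physical=[A,B,E,D,C,f], logical=[C,f,A,B,E,D]
After op 7 (swap(1, 4)): offset=4, physical=[A,B,f,D,C,E], logical=[C,E,A,B,f,D]
After op 8 (rotate(-1)): offset=3, physical=[A,B,f,D,C,E], logical=[D,C,E,A,B,f]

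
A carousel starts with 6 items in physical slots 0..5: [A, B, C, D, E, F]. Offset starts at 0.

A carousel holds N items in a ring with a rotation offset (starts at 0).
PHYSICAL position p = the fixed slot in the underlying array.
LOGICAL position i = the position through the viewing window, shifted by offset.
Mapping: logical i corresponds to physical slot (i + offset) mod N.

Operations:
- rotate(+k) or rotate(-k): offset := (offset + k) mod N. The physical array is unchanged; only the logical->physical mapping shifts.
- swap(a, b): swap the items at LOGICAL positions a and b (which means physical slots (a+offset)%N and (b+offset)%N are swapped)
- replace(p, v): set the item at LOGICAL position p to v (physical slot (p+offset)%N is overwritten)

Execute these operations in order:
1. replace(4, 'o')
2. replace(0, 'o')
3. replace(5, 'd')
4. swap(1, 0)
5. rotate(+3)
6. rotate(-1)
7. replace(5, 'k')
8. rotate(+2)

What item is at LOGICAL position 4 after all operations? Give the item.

After op 1 (replace(4, 'o')): offset=0, physical=[A,B,C,D,o,F], logical=[A,B,C,D,o,F]
After op 2 (replace(0, 'o')): offset=0, physical=[o,B,C,D,o,F], logical=[o,B,C,D,o,F]
After op 3 (replace(5, 'd')): offset=0, physical=[o,B,C,D,o,d], logical=[o,B,C,D,o,d]
After op 4 (swap(1, 0)): offset=0, physical=[B,o,C,D,o,d], logical=[B,o,C,D,o,d]
After op 5 (rotate(+3)): offset=3, physical=[B,o,C,D,o,d], logical=[D,o,d,B,o,C]
After op 6 (rotate(-1)): offset=2, physical=[B,o,C,D,o,d], logical=[C,D,o,d,B,o]
After op 7 (replace(5, 'k')): offset=2, physical=[B,k,C,D,o,d], logical=[C,D,o,d,B,k]
After op 8 (rotate(+2)): offset=4, physical=[B,k,C,D,o,d], logical=[o,d,B,k,C,D]

Answer: C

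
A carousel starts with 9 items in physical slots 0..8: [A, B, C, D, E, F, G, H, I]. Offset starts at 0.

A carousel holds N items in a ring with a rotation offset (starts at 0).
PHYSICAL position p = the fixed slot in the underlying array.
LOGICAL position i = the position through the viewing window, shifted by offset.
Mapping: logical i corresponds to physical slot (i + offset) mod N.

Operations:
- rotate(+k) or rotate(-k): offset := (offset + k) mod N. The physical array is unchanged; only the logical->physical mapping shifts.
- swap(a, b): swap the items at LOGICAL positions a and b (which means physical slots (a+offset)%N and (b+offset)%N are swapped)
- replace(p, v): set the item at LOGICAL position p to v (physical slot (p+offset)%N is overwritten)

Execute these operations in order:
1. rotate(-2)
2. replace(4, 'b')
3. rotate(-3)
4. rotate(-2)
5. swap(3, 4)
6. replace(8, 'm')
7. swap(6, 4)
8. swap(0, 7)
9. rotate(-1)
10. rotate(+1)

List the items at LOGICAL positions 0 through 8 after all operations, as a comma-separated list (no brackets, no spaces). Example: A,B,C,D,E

Answer: A,D,E,G,I,H,F,b,m

Derivation:
After op 1 (rotate(-2)): offset=7, physical=[A,B,C,D,E,F,G,H,I], logical=[H,I,A,B,C,D,E,F,G]
After op 2 (replace(4, 'b')): offset=7, physical=[A,B,b,D,E,F,G,H,I], logical=[H,I,A,B,b,D,E,F,G]
After op 3 (rotate(-3)): offset=4, physical=[A,B,b,D,E,F,G,H,I], logical=[E,F,G,H,I,A,B,b,D]
After op 4 (rotate(-2)): offset=2, physical=[A,B,b,D,E,F,G,H,I], logical=[b,D,E,F,G,H,I,A,B]
After op 5 (swap(3, 4)): offset=2, physical=[A,B,b,D,E,G,F,H,I], logical=[b,D,E,G,F,H,I,A,B]
After op 6 (replace(8, 'm')): offset=2, physical=[A,m,b,D,E,G,F,H,I], logical=[b,D,E,G,F,H,I,A,m]
After op 7 (swap(6, 4)): offset=2, physical=[A,m,b,D,E,G,I,H,F], logical=[b,D,E,G,I,H,F,A,m]
After op 8 (swap(0, 7)): offset=2, physical=[b,m,A,D,E,G,I,H,F], logical=[A,D,E,G,I,H,F,b,m]
After op 9 (rotate(-1)): offset=1, physical=[b,m,A,D,E,G,I,H,F], logical=[m,A,D,E,G,I,H,F,b]
After op 10 (rotate(+1)): offset=2, physical=[b,m,A,D,E,G,I,H,F], logical=[A,D,E,G,I,H,F,b,m]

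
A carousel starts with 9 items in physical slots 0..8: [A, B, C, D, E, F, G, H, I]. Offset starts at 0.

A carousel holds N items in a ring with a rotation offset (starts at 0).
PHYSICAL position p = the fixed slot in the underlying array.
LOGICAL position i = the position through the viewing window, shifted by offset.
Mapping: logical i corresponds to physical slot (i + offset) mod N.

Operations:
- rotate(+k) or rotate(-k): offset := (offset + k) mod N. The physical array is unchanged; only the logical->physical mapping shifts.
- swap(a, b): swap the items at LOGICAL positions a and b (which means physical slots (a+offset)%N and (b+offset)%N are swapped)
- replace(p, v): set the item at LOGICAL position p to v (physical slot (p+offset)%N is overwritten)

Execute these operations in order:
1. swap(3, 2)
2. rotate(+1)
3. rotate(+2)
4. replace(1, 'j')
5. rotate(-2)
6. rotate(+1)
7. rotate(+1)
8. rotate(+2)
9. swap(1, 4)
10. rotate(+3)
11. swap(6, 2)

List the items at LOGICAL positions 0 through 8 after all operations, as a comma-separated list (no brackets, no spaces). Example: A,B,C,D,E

After op 1 (swap(3, 2)): offset=0, physical=[A,B,D,C,E,F,G,H,I], logical=[A,B,D,C,E,F,G,H,I]
After op 2 (rotate(+1)): offset=1, physical=[A,B,D,C,E,F,G,H,I], logical=[B,D,C,E,F,G,H,I,A]
After op 3 (rotate(+2)): offset=3, physical=[A,B,D,C,E,F,G,H,I], logical=[C,E,F,G,H,I,A,B,D]
After op 4 (replace(1, 'j')): offset=3, physical=[A,B,D,C,j,F,G,H,I], logical=[C,j,F,G,H,I,A,B,D]
After op 5 (rotate(-2)): offset=1, physical=[A,B,D,C,j,F,G,H,I], logical=[B,D,C,j,F,G,H,I,A]
After op 6 (rotate(+1)): offset=2, physical=[A,B,D,C,j,F,G,H,I], logical=[D,C,j,F,G,H,I,A,B]
After op 7 (rotate(+1)): offset=3, physical=[A,B,D,C,j,F,G,H,I], logical=[C,j,F,G,H,I,A,B,D]
After op 8 (rotate(+2)): offset=5, physical=[A,B,D,C,j,F,G,H,I], logical=[F,G,H,I,A,B,D,C,j]
After op 9 (swap(1, 4)): offset=5, physical=[G,B,D,C,j,F,A,H,I], logical=[F,A,H,I,G,B,D,C,j]
After op 10 (rotate(+3)): offset=8, physical=[G,B,D,C,j,F,A,H,I], logical=[I,G,B,D,C,j,F,A,H]
After op 11 (swap(6, 2)): offset=8, physical=[G,F,D,C,j,B,A,H,I], logical=[I,G,F,D,C,j,B,A,H]

Answer: I,G,F,D,C,j,B,A,H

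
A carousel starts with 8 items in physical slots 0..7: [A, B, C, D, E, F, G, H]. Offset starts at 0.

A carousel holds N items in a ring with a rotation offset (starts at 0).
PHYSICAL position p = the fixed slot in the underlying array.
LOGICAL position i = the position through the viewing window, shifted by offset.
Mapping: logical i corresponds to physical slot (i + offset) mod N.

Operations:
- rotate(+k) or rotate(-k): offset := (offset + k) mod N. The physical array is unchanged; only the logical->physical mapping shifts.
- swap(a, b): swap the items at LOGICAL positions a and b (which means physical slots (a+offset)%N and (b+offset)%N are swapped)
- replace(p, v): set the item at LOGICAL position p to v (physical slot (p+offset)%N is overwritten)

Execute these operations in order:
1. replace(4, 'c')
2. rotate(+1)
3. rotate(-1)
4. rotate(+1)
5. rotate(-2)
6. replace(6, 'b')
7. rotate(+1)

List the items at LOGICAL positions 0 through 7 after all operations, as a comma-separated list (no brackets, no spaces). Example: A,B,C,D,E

After op 1 (replace(4, 'c')): offset=0, physical=[A,B,C,D,c,F,G,H], logical=[A,B,C,D,c,F,G,H]
After op 2 (rotate(+1)): offset=1, physical=[A,B,C,D,c,F,G,H], logical=[B,C,D,c,F,G,H,A]
After op 3 (rotate(-1)): offset=0, physical=[A,B,C,D,c,F,G,H], logical=[A,B,C,D,c,F,G,H]
After op 4 (rotate(+1)): offset=1, physical=[A,B,C,D,c,F,G,H], logical=[B,C,D,c,F,G,H,A]
After op 5 (rotate(-2)): offset=7, physical=[A,B,C,D,c,F,G,H], logical=[H,A,B,C,D,c,F,G]
After op 6 (replace(6, 'b')): offset=7, physical=[A,B,C,D,c,b,G,H], logical=[H,A,B,C,D,c,b,G]
After op 7 (rotate(+1)): offset=0, physical=[A,B,C,D,c,b,G,H], logical=[A,B,C,D,c,b,G,H]

Answer: A,B,C,D,c,b,G,H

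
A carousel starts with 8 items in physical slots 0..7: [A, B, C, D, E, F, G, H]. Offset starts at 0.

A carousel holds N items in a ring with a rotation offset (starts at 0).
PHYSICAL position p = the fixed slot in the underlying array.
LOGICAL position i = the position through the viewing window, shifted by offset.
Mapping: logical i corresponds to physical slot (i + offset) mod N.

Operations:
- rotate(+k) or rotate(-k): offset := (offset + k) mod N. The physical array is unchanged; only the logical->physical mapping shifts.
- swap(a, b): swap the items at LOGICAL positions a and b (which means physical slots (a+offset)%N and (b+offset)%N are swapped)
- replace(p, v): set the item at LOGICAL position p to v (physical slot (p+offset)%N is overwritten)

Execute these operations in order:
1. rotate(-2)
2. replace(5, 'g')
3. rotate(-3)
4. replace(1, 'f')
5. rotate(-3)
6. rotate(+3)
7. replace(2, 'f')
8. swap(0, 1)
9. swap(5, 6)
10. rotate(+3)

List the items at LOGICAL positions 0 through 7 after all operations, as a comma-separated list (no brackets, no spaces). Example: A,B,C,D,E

After op 1 (rotate(-2)): offset=6, physical=[A,B,C,D,E,F,G,H], logical=[G,H,A,B,C,D,E,F]
After op 2 (replace(5, 'g')): offset=6, physical=[A,B,C,g,E,F,G,H], logical=[G,H,A,B,C,g,E,F]
After op 3 (rotate(-3)): offset=3, physical=[A,B,C,g,E,F,G,H], logical=[g,E,F,G,H,A,B,C]
After op 4 (replace(1, 'f')): offset=3, physical=[A,B,C,g,f,F,G,H], logical=[g,f,F,G,H,A,B,C]
After op 5 (rotate(-3)): offset=0, physical=[A,B,C,g,f,F,G,H], logical=[A,B,C,g,f,F,G,H]
After op 6 (rotate(+3)): offset=3, physical=[A,B,C,g,f,F,G,H], logical=[g,f,F,G,H,A,B,C]
After op 7 (replace(2, 'f')): offset=3, physical=[A,B,C,g,f,f,G,H], logical=[g,f,f,G,H,A,B,C]
After op 8 (swap(0, 1)): offset=3, physical=[A,B,C,f,g,f,G,H], logical=[f,g,f,G,H,A,B,C]
After op 9 (swap(5, 6)): offset=3, physical=[B,A,C,f,g,f,G,H], logical=[f,g,f,G,H,B,A,C]
After op 10 (rotate(+3)): offset=6, physical=[B,A,C,f,g,f,G,H], logical=[G,H,B,A,C,f,g,f]

Answer: G,H,B,A,C,f,g,f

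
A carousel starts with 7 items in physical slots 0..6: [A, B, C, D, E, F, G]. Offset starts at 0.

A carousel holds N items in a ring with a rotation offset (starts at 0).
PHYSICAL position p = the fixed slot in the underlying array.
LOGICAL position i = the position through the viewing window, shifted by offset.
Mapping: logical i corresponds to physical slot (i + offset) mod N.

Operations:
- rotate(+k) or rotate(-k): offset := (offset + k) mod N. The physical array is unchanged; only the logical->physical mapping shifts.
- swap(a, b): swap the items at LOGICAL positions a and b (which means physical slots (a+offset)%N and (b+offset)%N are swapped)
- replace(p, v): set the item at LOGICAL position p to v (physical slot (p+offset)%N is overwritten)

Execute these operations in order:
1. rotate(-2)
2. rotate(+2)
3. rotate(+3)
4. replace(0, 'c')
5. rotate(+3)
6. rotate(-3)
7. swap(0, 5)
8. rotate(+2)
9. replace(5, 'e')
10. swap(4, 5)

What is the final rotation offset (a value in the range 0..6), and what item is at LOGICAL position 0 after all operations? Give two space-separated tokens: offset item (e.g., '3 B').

Answer: 5 F

Derivation:
After op 1 (rotate(-2)): offset=5, physical=[A,B,C,D,E,F,G], logical=[F,G,A,B,C,D,E]
After op 2 (rotate(+2)): offset=0, physical=[A,B,C,D,E,F,G], logical=[A,B,C,D,E,F,G]
After op 3 (rotate(+3)): offset=3, physical=[A,B,C,D,E,F,G], logical=[D,E,F,G,A,B,C]
After op 4 (replace(0, 'c')): offset=3, physical=[A,B,C,c,E,F,G], logical=[c,E,F,G,A,B,C]
After op 5 (rotate(+3)): offset=6, physical=[A,B,C,c,E,F,G], logical=[G,A,B,C,c,E,F]
After op 6 (rotate(-3)): offset=3, physical=[A,B,C,c,E,F,G], logical=[c,E,F,G,A,B,C]
After op 7 (swap(0, 5)): offset=3, physical=[A,c,C,B,E,F,G], logical=[B,E,F,G,A,c,C]
After op 8 (rotate(+2)): offset=5, physical=[A,c,C,B,E,F,G], logical=[F,G,A,c,C,B,E]
After op 9 (replace(5, 'e')): offset=5, physical=[A,c,C,e,E,F,G], logical=[F,G,A,c,C,e,E]
After op 10 (swap(4, 5)): offset=5, physical=[A,c,e,C,E,F,G], logical=[F,G,A,c,e,C,E]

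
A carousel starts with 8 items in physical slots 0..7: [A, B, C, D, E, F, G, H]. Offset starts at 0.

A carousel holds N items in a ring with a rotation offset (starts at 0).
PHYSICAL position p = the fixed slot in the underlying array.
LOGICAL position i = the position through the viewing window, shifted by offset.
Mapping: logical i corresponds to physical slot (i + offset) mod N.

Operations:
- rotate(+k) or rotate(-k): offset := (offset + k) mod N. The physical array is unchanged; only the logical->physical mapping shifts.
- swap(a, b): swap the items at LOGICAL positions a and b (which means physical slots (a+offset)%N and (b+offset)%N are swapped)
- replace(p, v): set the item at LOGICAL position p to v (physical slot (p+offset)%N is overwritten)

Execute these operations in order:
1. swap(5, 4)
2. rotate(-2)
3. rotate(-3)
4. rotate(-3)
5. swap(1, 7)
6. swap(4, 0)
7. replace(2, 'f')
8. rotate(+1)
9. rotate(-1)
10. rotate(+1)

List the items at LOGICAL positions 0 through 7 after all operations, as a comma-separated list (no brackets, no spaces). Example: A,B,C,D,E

Answer: H,f,D,A,E,G,B,F

Derivation:
After op 1 (swap(5, 4)): offset=0, physical=[A,B,C,D,F,E,G,H], logical=[A,B,C,D,F,E,G,H]
After op 2 (rotate(-2)): offset=6, physical=[A,B,C,D,F,E,G,H], logical=[G,H,A,B,C,D,F,E]
After op 3 (rotate(-3)): offset=3, physical=[A,B,C,D,F,E,G,H], logical=[D,F,E,G,H,A,B,C]
After op 4 (rotate(-3)): offset=0, physical=[A,B,C,D,F,E,G,H], logical=[A,B,C,D,F,E,G,H]
After op 5 (swap(1, 7)): offset=0, physical=[A,H,C,D,F,E,G,B], logical=[A,H,C,D,F,E,G,B]
After op 6 (swap(4, 0)): offset=0, physical=[F,H,C,D,A,E,G,B], logical=[F,H,C,D,A,E,G,B]
After op 7 (replace(2, 'f')): offset=0, physical=[F,H,f,D,A,E,G,B], logical=[F,H,f,D,A,E,G,B]
After op 8 (rotate(+1)): offset=1, physical=[F,H,f,D,A,E,G,B], logical=[H,f,D,A,E,G,B,F]
After op 9 (rotate(-1)): offset=0, physical=[F,H,f,D,A,E,G,B], logical=[F,H,f,D,A,E,G,B]
After op 10 (rotate(+1)): offset=1, physical=[F,H,f,D,A,E,G,B], logical=[H,f,D,A,E,G,B,F]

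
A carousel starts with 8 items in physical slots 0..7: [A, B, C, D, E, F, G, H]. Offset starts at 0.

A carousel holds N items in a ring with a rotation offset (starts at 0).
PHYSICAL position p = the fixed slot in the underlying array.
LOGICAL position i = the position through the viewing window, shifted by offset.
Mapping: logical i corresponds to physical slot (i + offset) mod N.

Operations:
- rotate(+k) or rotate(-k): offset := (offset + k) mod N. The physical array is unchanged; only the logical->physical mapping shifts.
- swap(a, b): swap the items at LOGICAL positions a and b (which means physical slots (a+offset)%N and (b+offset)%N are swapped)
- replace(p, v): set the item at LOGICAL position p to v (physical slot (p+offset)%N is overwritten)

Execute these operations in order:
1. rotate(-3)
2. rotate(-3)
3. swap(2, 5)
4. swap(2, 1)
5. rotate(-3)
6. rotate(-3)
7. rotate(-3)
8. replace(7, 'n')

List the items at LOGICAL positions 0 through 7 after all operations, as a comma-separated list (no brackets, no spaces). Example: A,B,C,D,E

After op 1 (rotate(-3)): offset=5, physical=[A,B,C,D,E,F,G,H], logical=[F,G,H,A,B,C,D,E]
After op 2 (rotate(-3)): offset=2, physical=[A,B,C,D,E,F,G,H], logical=[C,D,E,F,G,H,A,B]
After op 3 (swap(2, 5)): offset=2, physical=[A,B,C,D,H,F,G,E], logical=[C,D,H,F,G,E,A,B]
After op 4 (swap(2, 1)): offset=2, physical=[A,B,C,H,D,F,G,E], logical=[C,H,D,F,G,E,A,B]
After op 5 (rotate(-3)): offset=7, physical=[A,B,C,H,D,F,G,E], logical=[E,A,B,C,H,D,F,G]
After op 6 (rotate(-3)): offset=4, physical=[A,B,C,H,D,F,G,E], logical=[D,F,G,E,A,B,C,H]
After op 7 (rotate(-3)): offset=1, physical=[A,B,C,H,D,F,G,E], logical=[B,C,H,D,F,G,E,A]
After op 8 (replace(7, 'n')): offset=1, physical=[n,B,C,H,D,F,G,E], logical=[B,C,H,D,F,G,E,n]

Answer: B,C,H,D,F,G,E,n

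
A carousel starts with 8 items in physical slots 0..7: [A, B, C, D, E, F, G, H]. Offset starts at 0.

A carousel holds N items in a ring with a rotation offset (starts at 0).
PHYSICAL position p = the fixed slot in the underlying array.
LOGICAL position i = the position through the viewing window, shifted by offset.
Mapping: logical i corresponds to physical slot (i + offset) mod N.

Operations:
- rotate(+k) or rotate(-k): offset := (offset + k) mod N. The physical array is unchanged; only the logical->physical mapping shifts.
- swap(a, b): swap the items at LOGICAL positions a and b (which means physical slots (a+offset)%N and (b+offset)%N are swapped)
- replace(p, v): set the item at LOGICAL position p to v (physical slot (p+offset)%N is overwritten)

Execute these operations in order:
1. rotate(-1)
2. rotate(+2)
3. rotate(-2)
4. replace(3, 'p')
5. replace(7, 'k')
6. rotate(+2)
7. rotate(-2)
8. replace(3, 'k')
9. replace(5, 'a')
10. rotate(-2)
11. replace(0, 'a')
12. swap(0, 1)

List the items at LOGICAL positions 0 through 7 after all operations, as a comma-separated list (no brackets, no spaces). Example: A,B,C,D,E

Answer: k,a,H,A,B,k,D,a

Derivation:
After op 1 (rotate(-1)): offset=7, physical=[A,B,C,D,E,F,G,H], logical=[H,A,B,C,D,E,F,G]
After op 2 (rotate(+2)): offset=1, physical=[A,B,C,D,E,F,G,H], logical=[B,C,D,E,F,G,H,A]
After op 3 (rotate(-2)): offset=7, physical=[A,B,C,D,E,F,G,H], logical=[H,A,B,C,D,E,F,G]
After op 4 (replace(3, 'p')): offset=7, physical=[A,B,p,D,E,F,G,H], logical=[H,A,B,p,D,E,F,G]
After op 5 (replace(7, 'k')): offset=7, physical=[A,B,p,D,E,F,k,H], logical=[H,A,B,p,D,E,F,k]
After op 6 (rotate(+2)): offset=1, physical=[A,B,p,D,E,F,k,H], logical=[B,p,D,E,F,k,H,A]
After op 7 (rotate(-2)): offset=7, physical=[A,B,p,D,E,F,k,H], logical=[H,A,B,p,D,E,F,k]
After op 8 (replace(3, 'k')): offset=7, physical=[A,B,k,D,E,F,k,H], logical=[H,A,B,k,D,E,F,k]
After op 9 (replace(5, 'a')): offset=7, physical=[A,B,k,D,a,F,k,H], logical=[H,A,B,k,D,a,F,k]
After op 10 (rotate(-2)): offset=5, physical=[A,B,k,D,a,F,k,H], logical=[F,k,H,A,B,k,D,a]
After op 11 (replace(0, 'a')): offset=5, physical=[A,B,k,D,a,a,k,H], logical=[a,k,H,A,B,k,D,a]
After op 12 (swap(0, 1)): offset=5, physical=[A,B,k,D,a,k,a,H], logical=[k,a,H,A,B,k,D,a]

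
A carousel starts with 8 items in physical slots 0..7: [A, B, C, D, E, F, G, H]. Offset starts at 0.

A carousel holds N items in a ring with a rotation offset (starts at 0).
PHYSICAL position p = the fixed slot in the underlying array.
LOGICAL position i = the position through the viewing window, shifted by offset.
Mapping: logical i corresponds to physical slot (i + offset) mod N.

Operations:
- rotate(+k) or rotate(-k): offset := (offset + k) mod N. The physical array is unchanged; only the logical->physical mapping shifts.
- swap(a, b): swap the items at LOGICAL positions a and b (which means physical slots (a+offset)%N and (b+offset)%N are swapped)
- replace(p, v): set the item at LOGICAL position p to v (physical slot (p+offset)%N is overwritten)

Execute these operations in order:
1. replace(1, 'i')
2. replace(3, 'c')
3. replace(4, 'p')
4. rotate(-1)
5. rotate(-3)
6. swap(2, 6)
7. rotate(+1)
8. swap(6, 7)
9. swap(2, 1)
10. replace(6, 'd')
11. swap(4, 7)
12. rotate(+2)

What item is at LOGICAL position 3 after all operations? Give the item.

Answer: G

Derivation:
After op 1 (replace(1, 'i')): offset=0, physical=[A,i,C,D,E,F,G,H], logical=[A,i,C,D,E,F,G,H]
After op 2 (replace(3, 'c')): offset=0, physical=[A,i,C,c,E,F,G,H], logical=[A,i,C,c,E,F,G,H]
After op 3 (replace(4, 'p')): offset=0, physical=[A,i,C,c,p,F,G,H], logical=[A,i,C,c,p,F,G,H]
After op 4 (rotate(-1)): offset=7, physical=[A,i,C,c,p,F,G,H], logical=[H,A,i,C,c,p,F,G]
After op 5 (rotate(-3)): offset=4, physical=[A,i,C,c,p,F,G,H], logical=[p,F,G,H,A,i,C,c]
After op 6 (swap(2, 6)): offset=4, physical=[A,i,G,c,p,F,C,H], logical=[p,F,C,H,A,i,G,c]
After op 7 (rotate(+1)): offset=5, physical=[A,i,G,c,p,F,C,H], logical=[F,C,H,A,i,G,c,p]
After op 8 (swap(6, 7)): offset=5, physical=[A,i,G,p,c,F,C,H], logical=[F,C,H,A,i,G,p,c]
After op 9 (swap(2, 1)): offset=5, physical=[A,i,G,p,c,F,H,C], logical=[F,H,C,A,i,G,p,c]
After op 10 (replace(6, 'd')): offset=5, physical=[A,i,G,d,c,F,H,C], logical=[F,H,C,A,i,G,d,c]
After op 11 (swap(4, 7)): offset=5, physical=[A,c,G,d,i,F,H,C], logical=[F,H,C,A,c,G,d,i]
After op 12 (rotate(+2)): offset=7, physical=[A,c,G,d,i,F,H,C], logical=[C,A,c,G,d,i,F,H]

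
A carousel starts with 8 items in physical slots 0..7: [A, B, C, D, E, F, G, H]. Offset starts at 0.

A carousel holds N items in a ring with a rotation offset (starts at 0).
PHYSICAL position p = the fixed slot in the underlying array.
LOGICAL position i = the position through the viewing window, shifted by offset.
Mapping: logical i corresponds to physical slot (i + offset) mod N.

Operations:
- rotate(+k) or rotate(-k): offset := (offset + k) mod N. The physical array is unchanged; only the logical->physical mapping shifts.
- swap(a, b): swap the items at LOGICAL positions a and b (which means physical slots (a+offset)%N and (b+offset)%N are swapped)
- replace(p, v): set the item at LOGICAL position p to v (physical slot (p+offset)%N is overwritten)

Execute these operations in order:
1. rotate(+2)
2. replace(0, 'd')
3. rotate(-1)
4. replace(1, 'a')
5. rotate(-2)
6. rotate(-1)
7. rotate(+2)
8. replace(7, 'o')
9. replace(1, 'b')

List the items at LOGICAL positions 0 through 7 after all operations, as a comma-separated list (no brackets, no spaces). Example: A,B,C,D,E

After op 1 (rotate(+2)): offset=2, physical=[A,B,C,D,E,F,G,H], logical=[C,D,E,F,G,H,A,B]
After op 2 (replace(0, 'd')): offset=2, physical=[A,B,d,D,E,F,G,H], logical=[d,D,E,F,G,H,A,B]
After op 3 (rotate(-1)): offset=1, physical=[A,B,d,D,E,F,G,H], logical=[B,d,D,E,F,G,H,A]
After op 4 (replace(1, 'a')): offset=1, physical=[A,B,a,D,E,F,G,H], logical=[B,a,D,E,F,G,H,A]
After op 5 (rotate(-2)): offset=7, physical=[A,B,a,D,E,F,G,H], logical=[H,A,B,a,D,E,F,G]
After op 6 (rotate(-1)): offset=6, physical=[A,B,a,D,E,F,G,H], logical=[G,H,A,B,a,D,E,F]
After op 7 (rotate(+2)): offset=0, physical=[A,B,a,D,E,F,G,H], logical=[A,B,a,D,E,F,G,H]
After op 8 (replace(7, 'o')): offset=0, physical=[A,B,a,D,E,F,G,o], logical=[A,B,a,D,E,F,G,o]
After op 9 (replace(1, 'b')): offset=0, physical=[A,b,a,D,E,F,G,o], logical=[A,b,a,D,E,F,G,o]

Answer: A,b,a,D,E,F,G,o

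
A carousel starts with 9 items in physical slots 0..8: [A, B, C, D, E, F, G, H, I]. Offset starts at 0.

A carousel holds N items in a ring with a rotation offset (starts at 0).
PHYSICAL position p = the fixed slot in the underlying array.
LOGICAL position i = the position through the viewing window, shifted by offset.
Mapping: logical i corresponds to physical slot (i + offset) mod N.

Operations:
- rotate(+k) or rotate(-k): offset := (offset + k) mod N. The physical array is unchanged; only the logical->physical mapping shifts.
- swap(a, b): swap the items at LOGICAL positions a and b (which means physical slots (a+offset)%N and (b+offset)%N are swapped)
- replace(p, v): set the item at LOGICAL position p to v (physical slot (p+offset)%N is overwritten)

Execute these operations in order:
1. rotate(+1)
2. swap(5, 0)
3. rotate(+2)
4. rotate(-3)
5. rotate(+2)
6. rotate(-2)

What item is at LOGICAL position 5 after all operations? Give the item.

After op 1 (rotate(+1)): offset=1, physical=[A,B,C,D,E,F,G,H,I], logical=[B,C,D,E,F,G,H,I,A]
After op 2 (swap(5, 0)): offset=1, physical=[A,G,C,D,E,F,B,H,I], logical=[G,C,D,E,F,B,H,I,A]
After op 3 (rotate(+2)): offset=3, physical=[A,G,C,D,E,F,B,H,I], logical=[D,E,F,B,H,I,A,G,C]
After op 4 (rotate(-3)): offset=0, physical=[A,G,C,D,E,F,B,H,I], logical=[A,G,C,D,E,F,B,H,I]
After op 5 (rotate(+2)): offset=2, physical=[A,G,C,D,E,F,B,H,I], logical=[C,D,E,F,B,H,I,A,G]
After op 6 (rotate(-2)): offset=0, physical=[A,G,C,D,E,F,B,H,I], logical=[A,G,C,D,E,F,B,H,I]

Answer: F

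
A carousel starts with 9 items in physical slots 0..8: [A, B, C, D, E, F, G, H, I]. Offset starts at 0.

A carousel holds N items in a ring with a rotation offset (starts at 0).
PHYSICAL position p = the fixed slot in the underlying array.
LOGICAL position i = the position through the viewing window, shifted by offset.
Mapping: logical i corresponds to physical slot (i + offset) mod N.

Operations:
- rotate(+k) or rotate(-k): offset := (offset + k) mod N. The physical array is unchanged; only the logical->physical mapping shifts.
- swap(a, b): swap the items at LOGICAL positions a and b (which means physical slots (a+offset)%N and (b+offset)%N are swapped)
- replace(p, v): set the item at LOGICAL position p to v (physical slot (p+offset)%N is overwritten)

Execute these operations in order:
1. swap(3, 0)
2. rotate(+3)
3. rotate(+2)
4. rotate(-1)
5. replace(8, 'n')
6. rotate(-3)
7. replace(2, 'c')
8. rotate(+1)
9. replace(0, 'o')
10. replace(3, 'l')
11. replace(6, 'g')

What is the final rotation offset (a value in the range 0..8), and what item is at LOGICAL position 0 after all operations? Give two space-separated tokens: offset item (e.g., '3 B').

Answer: 2 o

Derivation:
After op 1 (swap(3, 0)): offset=0, physical=[D,B,C,A,E,F,G,H,I], logical=[D,B,C,A,E,F,G,H,I]
After op 2 (rotate(+3)): offset=3, physical=[D,B,C,A,E,F,G,H,I], logical=[A,E,F,G,H,I,D,B,C]
After op 3 (rotate(+2)): offset=5, physical=[D,B,C,A,E,F,G,H,I], logical=[F,G,H,I,D,B,C,A,E]
After op 4 (rotate(-1)): offset=4, physical=[D,B,C,A,E,F,G,H,I], logical=[E,F,G,H,I,D,B,C,A]
After op 5 (replace(8, 'n')): offset=4, physical=[D,B,C,n,E,F,G,H,I], logical=[E,F,G,H,I,D,B,C,n]
After op 6 (rotate(-3)): offset=1, physical=[D,B,C,n,E,F,G,H,I], logical=[B,C,n,E,F,G,H,I,D]
After op 7 (replace(2, 'c')): offset=1, physical=[D,B,C,c,E,F,G,H,I], logical=[B,C,c,E,F,G,H,I,D]
After op 8 (rotate(+1)): offset=2, physical=[D,B,C,c,E,F,G,H,I], logical=[C,c,E,F,G,H,I,D,B]
After op 9 (replace(0, 'o')): offset=2, physical=[D,B,o,c,E,F,G,H,I], logical=[o,c,E,F,G,H,I,D,B]
After op 10 (replace(3, 'l')): offset=2, physical=[D,B,o,c,E,l,G,H,I], logical=[o,c,E,l,G,H,I,D,B]
After op 11 (replace(6, 'g')): offset=2, physical=[D,B,o,c,E,l,G,H,g], logical=[o,c,E,l,G,H,g,D,B]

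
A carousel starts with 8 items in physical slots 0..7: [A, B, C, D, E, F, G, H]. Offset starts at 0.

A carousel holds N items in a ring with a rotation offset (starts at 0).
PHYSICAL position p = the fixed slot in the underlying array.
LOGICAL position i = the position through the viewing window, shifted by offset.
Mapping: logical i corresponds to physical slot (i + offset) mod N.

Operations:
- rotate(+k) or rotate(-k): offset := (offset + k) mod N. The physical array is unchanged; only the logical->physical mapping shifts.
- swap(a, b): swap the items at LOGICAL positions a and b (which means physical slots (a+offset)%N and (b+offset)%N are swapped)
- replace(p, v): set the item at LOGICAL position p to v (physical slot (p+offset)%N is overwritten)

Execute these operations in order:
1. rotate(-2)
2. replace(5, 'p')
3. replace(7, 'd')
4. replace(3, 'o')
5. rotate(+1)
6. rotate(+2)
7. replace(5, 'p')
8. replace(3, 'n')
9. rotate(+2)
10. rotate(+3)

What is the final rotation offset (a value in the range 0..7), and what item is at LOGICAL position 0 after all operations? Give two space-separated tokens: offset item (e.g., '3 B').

Answer: 6 p

Derivation:
After op 1 (rotate(-2)): offset=6, physical=[A,B,C,D,E,F,G,H], logical=[G,H,A,B,C,D,E,F]
After op 2 (replace(5, 'p')): offset=6, physical=[A,B,C,p,E,F,G,H], logical=[G,H,A,B,C,p,E,F]
After op 3 (replace(7, 'd')): offset=6, physical=[A,B,C,p,E,d,G,H], logical=[G,H,A,B,C,p,E,d]
After op 4 (replace(3, 'o')): offset=6, physical=[A,o,C,p,E,d,G,H], logical=[G,H,A,o,C,p,E,d]
After op 5 (rotate(+1)): offset=7, physical=[A,o,C,p,E,d,G,H], logical=[H,A,o,C,p,E,d,G]
After op 6 (rotate(+2)): offset=1, physical=[A,o,C,p,E,d,G,H], logical=[o,C,p,E,d,G,H,A]
After op 7 (replace(5, 'p')): offset=1, physical=[A,o,C,p,E,d,p,H], logical=[o,C,p,E,d,p,H,A]
After op 8 (replace(3, 'n')): offset=1, physical=[A,o,C,p,n,d,p,H], logical=[o,C,p,n,d,p,H,A]
After op 9 (rotate(+2)): offset=3, physical=[A,o,C,p,n,d,p,H], logical=[p,n,d,p,H,A,o,C]
After op 10 (rotate(+3)): offset=6, physical=[A,o,C,p,n,d,p,H], logical=[p,H,A,o,C,p,n,d]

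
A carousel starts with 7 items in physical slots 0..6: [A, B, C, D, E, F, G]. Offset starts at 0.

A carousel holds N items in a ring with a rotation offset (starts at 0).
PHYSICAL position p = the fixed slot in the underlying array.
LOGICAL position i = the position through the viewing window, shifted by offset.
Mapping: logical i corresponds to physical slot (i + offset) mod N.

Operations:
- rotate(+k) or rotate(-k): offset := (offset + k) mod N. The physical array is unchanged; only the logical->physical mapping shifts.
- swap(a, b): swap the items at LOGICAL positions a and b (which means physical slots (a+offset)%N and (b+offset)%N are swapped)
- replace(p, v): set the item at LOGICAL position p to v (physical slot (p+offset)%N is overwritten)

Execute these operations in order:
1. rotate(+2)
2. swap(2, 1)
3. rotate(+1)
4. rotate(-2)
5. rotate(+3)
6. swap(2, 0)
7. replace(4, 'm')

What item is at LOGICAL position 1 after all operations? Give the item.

Answer: F

Derivation:
After op 1 (rotate(+2)): offset=2, physical=[A,B,C,D,E,F,G], logical=[C,D,E,F,G,A,B]
After op 2 (swap(2, 1)): offset=2, physical=[A,B,C,E,D,F,G], logical=[C,E,D,F,G,A,B]
After op 3 (rotate(+1)): offset=3, physical=[A,B,C,E,D,F,G], logical=[E,D,F,G,A,B,C]
After op 4 (rotate(-2)): offset=1, physical=[A,B,C,E,D,F,G], logical=[B,C,E,D,F,G,A]
After op 5 (rotate(+3)): offset=4, physical=[A,B,C,E,D,F,G], logical=[D,F,G,A,B,C,E]
After op 6 (swap(2, 0)): offset=4, physical=[A,B,C,E,G,F,D], logical=[G,F,D,A,B,C,E]
After op 7 (replace(4, 'm')): offset=4, physical=[A,m,C,E,G,F,D], logical=[G,F,D,A,m,C,E]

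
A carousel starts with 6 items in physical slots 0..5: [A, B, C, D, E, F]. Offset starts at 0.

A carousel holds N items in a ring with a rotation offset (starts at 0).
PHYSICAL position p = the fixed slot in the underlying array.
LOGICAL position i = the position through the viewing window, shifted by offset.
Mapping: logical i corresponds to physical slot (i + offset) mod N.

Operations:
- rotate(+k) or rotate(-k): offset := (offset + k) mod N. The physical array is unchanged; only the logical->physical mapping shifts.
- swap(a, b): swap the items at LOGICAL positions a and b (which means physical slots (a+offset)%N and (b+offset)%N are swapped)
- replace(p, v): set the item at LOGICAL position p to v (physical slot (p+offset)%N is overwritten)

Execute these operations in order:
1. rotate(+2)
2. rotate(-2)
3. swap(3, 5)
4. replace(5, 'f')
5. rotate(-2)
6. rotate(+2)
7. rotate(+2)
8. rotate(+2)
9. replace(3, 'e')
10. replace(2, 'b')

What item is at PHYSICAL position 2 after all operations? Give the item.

After op 1 (rotate(+2)): offset=2, physical=[A,B,C,D,E,F], logical=[C,D,E,F,A,B]
After op 2 (rotate(-2)): offset=0, physical=[A,B,C,D,E,F], logical=[A,B,C,D,E,F]
After op 3 (swap(3, 5)): offset=0, physical=[A,B,C,F,E,D], logical=[A,B,C,F,E,D]
After op 4 (replace(5, 'f')): offset=0, physical=[A,B,C,F,E,f], logical=[A,B,C,F,E,f]
After op 5 (rotate(-2)): offset=4, physical=[A,B,C,F,E,f], logical=[E,f,A,B,C,F]
After op 6 (rotate(+2)): offset=0, physical=[A,B,C,F,E,f], logical=[A,B,C,F,E,f]
After op 7 (rotate(+2)): offset=2, physical=[A,B,C,F,E,f], logical=[C,F,E,f,A,B]
After op 8 (rotate(+2)): offset=4, physical=[A,B,C,F,E,f], logical=[E,f,A,B,C,F]
After op 9 (replace(3, 'e')): offset=4, physical=[A,e,C,F,E,f], logical=[E,f,A,e,C,F]
After op 10 (replace(2, 'b')): offset=4, physical=[b,e,C,F,E,f], logical=[E,f,b,e,C,F]

Answer: C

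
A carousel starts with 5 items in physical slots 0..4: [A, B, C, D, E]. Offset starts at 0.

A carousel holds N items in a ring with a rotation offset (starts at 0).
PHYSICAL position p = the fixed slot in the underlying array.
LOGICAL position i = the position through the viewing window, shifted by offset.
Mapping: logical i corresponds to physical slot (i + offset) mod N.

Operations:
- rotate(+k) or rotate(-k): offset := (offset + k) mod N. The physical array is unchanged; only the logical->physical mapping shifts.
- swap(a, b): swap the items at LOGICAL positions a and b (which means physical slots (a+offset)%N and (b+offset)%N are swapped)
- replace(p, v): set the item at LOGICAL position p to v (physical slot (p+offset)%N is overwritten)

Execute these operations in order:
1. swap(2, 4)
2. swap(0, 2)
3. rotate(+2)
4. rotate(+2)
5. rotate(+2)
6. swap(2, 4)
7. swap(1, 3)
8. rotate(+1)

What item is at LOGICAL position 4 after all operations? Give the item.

Answer: B

Derivation:
After op 1 (swap(2, 4)): offset=0, physical=[A,B,E,D,C], logical=[A,B,E,D,C]
After op 2 (swap(0, 2)): offset=0, physical=[E,B,A,D,C], logical=[E,B,A,D,C]
After op 3 (rotate(+2)): offset=2, physical=[E,B,A,D,C], logical=[A,D,C,E,B]
After op 4 (rotate(+2)): offset=4, physical=[E,B,A,D,C], logical=[C,E,B,A,D]
After op 5 (rotate(+2)): offset=1, physical=[E,B,A,D,C], logical=[B,A,D,C,E]
After op 6 (swap(2, 4)): offset=1, physical=[D,B,A,E,C], logical=[B,A,E,C,D]
After op 7 (swap(1, 3)): offset=1, physical=[D,B,C,E,A], logical=[B,C,E,A,D]
After op 8 (rotate(+1)): offset=2, physical=[D,B,C,E,A], logical=[C,E,A,D,B]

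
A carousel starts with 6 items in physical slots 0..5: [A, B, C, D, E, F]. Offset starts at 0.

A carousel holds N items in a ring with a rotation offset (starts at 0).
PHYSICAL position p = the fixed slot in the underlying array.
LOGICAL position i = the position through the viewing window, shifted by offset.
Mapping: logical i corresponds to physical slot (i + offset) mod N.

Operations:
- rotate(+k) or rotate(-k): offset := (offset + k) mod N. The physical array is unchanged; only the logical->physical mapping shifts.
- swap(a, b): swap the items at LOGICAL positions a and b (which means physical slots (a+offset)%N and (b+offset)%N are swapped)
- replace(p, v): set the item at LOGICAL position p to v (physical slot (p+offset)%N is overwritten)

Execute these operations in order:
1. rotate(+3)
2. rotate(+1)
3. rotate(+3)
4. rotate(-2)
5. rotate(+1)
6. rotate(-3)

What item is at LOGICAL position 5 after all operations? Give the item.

Answer: C

Derivation:
After op 1 (rotate(+3)): offset=3, physical=[A,B,C,D,E,F], logical=[D,E,F,A,B,C]
After op 2 (rotate(+1)): offset=4, physical=[A,B,C,D,E,F], logical=[E,F,A,B,C,D]
After op 3 (rotate(+3)): offset=1, physical=[A,B,C,D,E,F], logical=[B,C,D,E,F,A]
After op 4 (rotate(-2)): offset=5, physical=[A,B,C,D,E,F], logical=[F,A,B,C,D,E]
After op 5 (rotate(+1)): offset=0, physical=[A,B,C,D,E,F], logical=[A,B,C,D,E,F]
After op 6 (rotate(-3)): offset=3, physical=[A,B,C,D,E,F], logical=[D,E,F,A,B,C]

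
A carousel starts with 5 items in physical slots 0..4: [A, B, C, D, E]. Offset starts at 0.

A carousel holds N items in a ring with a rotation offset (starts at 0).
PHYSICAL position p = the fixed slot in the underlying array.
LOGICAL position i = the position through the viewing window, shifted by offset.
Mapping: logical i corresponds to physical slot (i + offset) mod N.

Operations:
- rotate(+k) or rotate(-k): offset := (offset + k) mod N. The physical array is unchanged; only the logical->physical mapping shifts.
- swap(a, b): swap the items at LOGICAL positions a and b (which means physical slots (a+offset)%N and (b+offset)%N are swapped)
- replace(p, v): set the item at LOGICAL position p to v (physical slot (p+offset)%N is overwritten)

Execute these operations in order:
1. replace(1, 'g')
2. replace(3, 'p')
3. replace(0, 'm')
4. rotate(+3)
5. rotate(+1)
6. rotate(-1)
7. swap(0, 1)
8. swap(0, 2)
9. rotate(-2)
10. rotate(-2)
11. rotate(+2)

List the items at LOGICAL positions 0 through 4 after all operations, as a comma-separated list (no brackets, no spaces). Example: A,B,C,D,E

Answer: g,C,m,p,E

Derivation:
After op 1 (replace(1, 'g')): offset=0, physical=[A,g,C,D,E], logical=[A,g,C,D,E]
After op 2 (replace(3, 'p')): offset=0, physical=[A,g,C,p,E], logical=[A,g,C,p,E]
After op 3 (replace(0, 'm')): offset=0, physical=[m,g,C,p,E], logical=[m,g,C,p,E]
After op 4 (rotate(+3)): offset=3, physical=[m,g,C,p,E], logical=[p,E,m,g,C]
After op 5 (rotate(+1)): offset=4, physical=[m,g,C,p,E], logical=[E,m,g,C,p]
After op 6 (rotate(-1)): offset=3, physical=[m,g,C,p,E], logical=[p,E,m,g,C]
After op 7 (swap(0, 1)): offset=3, physical=[m,g,C,E,p], logical=[E,p,m,g,C]
After op 8 (swap(0, 2)): offset=3, physical=[E,g,C,m,p], logical=[m,p,E,g,C]
After op 9 (rotate(-2)): offset=1, physical=[E,g,C,m,p], logical=[g,C,m,p,E]
After op 10 (rotate(-2)): offset=4, physical=[E,g,C,m,p], logical=[p,E,g,C,m]
After op 11 (rotate(+2)): offset=1, physical=[E,g,C,m,p], logical=[g,C,m,p,E]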